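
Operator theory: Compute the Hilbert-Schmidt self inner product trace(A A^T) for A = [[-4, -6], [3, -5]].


trace(A * A^T) = sum of squares of all entries
= (-4)^2 + (-6)^2 + 3^2 + (-5)^2
= 16 + 36 + 9 + 25
= 86

86


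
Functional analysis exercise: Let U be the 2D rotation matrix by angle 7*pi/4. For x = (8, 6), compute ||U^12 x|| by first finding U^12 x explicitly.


U is a rotation by theta = 7*pi/4
U^12 = rotation by 12*theta = 84*pi/4 = 4*pi/4 (mod 2*pi)
cos(4*pi/4) = -1.0000, sin(4*pi/4) = 0.0000
U^12 x = (-1.0000 * 8 - 0.0000 * 6, 0.0000 * 8 + -1.0000 * 6)
= (-8.0000, -6.0000)
||U^12 x|| = sqrt((-8.0000)^2 + (-6.0000)^2) = sqrt(100.0000) = 10.0000

10.0000


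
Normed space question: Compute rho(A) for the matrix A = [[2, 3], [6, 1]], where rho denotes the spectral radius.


For a 2x2 matrix, eigenvalues satisfy lambda^2 - (trace)*lambda + det = 0
trace = 2 + 1 = 3
det = 2*1 - 3*6 = -16
discriminant = 3^2 - 4*(-16) = 73
spectral radius = max |eigenvalue| = 5.7720

5.7720


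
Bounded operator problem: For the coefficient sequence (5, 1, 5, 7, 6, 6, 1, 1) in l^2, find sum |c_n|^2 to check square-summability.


sum |c_n|^2 = 5^2 + 1^2 + 5^2 + 7^2 + 6^2 + 6^2 + 1^2 + 1^2
= 25 + 1 + 25 + 49 + 36 + 36 + 1 + 1
= 174

174


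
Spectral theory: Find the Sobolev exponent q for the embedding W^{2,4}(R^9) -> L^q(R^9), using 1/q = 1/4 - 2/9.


Using the Sobolev embedding formula: 1/q = 1/p - k/n
1/q = 1/4 - 2/9 = 1/36
q = 1/(1/36) = 36

36.0000


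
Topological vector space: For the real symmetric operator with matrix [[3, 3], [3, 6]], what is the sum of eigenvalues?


For a self-adjoint (symmetric) matrix, the eigenvalues are real.
The sum of eigenvalues equals the trace of the matrix.
trace = 3 + 6 = 9

9


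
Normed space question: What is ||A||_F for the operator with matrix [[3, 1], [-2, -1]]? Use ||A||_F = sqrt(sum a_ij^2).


||A||_F^2 = sum a_ij^2
= 3^2 + 1^2 + (-2)^2 + (-1)^2
= 9 + 1 + 4 + 1 = 15
||A||_F = sqrt(15) = 3.8730

3.8730


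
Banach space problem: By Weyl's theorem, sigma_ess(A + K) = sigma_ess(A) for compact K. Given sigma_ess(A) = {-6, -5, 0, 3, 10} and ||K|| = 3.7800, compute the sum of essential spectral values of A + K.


By Weyl's theorem, the essential spectrum is invariant under compact perturbations.
sigma_ess(A + K) = sigma_ess(A) = {-6, -5, 0, 3, 10}
Sum = -6 + -5 + 0 + 3 + 10 = 2

2


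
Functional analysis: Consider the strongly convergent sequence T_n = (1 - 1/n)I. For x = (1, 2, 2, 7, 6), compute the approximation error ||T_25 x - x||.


T_25 x - x = (1 - 1/25)x - x = -x/25
||x|| = sqrt(94) = 9.6954
||T_25 x - x|| = ||x||/25 = 9.6954/25 = 0.3878

0.3878


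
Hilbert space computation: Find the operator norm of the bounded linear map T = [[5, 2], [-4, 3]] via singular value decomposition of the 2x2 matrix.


A^T A = [[41, -2], [-2, 13]]
trace(A^T A) = 54, det(A^T A) = 529
discriminant = 54^2 - 4*529 = 800
Largest eigenvalue of A^T A = (trace + sqrt(disc))/2 = 41.1421
||T|| = sqrt(41.1421) = 6.4142

6.4142


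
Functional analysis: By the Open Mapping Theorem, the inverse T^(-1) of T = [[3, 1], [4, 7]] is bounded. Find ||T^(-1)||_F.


det(T) = 3*7 - 1*4 = 17
T^(-1) = (1/17) * [[7, -1], [-4, 3]] = [[0.4118, -0.0588], [-0.2353, 0.1765]]
||T^(-1)||_F^2 = 0.4118^2 + (-0.0588)^2 + (-0.2353)^2 + 0.1765^2 = 0.2595
||T^(-1)||_F = sqrt(0.2595) = 0.5094

0.5094


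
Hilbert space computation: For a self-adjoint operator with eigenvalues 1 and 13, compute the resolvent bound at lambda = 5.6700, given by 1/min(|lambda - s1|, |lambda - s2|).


dist(5.6700, {1, 13}) = min(|5.6700 - 1|, |5.6700 - 13|)
= min(4.6700, 7.3300) = 4.6700
Resolvent bound = 1/4.6700 = 0.2141

0.2141


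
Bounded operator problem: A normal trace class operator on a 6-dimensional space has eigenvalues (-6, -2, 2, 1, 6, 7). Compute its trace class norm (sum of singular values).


For a normal operator, singular values equal |eigenvalues|.
Trace norm = sum |lambda_i| = 6 + 2 + 2 + 1 + 6 + 7
= 24

24


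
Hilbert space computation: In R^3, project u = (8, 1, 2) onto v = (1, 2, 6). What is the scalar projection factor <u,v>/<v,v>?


Computing <u,v> = 8*1 + 1*2 + 2*6 = 22
Computing <v,v> = 1^2 + 2^2 + 6^2 = 41
Projection coefficient = 22/41 = 0.5366

0.5366


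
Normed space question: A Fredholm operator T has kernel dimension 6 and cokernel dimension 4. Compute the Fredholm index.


The Fredholm index is defined as ind(T) = dim(ker T) - dim(coker T)
= 6 - 4
= 2

2


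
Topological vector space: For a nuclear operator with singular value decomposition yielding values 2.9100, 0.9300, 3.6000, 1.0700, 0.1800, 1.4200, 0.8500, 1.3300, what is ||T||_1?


The nuclear norm is the sum of all singular values.
||T||_1 = 2.9100 + 0.9300 + 3.6000 + 1.0700 + 0.1800 + 1.4200 + 0.8500 + 1.3300
= 12.2900

12.2900


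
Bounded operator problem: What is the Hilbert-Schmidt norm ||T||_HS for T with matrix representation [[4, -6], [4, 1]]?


The Hilbert-Schmidt norm is sqrt(sum of squares of all entries).
Sum of squares = 4^2 + (-6)^2 + 4^2 + 1^2
= 16 + 36 + 16 + 1 = 69
||T||_HS = sqrt(69) = 8.3066

8.3066


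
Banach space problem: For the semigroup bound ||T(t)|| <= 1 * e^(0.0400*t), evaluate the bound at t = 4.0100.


||T(4.0100)|| <= 1 * exp(0.0400 * 4.0100)
= 1 * exp(0.1604)
= 1 * 1.1740
= 1.1740

1.1740


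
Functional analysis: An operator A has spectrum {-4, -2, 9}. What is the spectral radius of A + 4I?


Spectrum of A + 4I = {0, 2, 13}
Spectral radius = max |lambda| over the shifted spectrum
= max(0, 2, 13) = 13

13


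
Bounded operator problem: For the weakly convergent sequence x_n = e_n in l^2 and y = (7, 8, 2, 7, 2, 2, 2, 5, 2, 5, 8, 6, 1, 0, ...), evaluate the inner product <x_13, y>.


x_13 = e_13 is the standard basis vector with 1 in position 13.
<x_13, y> = y_13 = 1
As n -> infinity, <x_n, y> -> 0, confirming weak convergence of (x_n) to 0.

1


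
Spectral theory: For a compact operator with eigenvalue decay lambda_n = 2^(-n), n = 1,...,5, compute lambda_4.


The eigenvalue formula gives lambda_4 = 1/2^4
= 1/16
= 0.0625

0.0625


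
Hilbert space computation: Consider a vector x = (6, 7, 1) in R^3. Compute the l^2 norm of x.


The l^2 norm = (sum |x_i|^2)^(1/2)
Sum of 2th powers = 36 + 49 + 1 = 86
||x||_2 = (86)^(1/2) = 9.2736

9.2736


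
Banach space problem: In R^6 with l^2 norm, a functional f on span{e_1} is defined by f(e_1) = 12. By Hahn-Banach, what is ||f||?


The norm of f is given by ||f|| = sup_{||x||=1} |f(x)|.
On span{e_1}, ||e_1|| = 1, so ||f|| = |f(e_1)| / ||e_1||
= |12| / 1 = 12.0000

12.0000


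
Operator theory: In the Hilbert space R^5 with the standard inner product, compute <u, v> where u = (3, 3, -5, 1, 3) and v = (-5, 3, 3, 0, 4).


Computing the standard inner product <u, v> = sum u_i * v_i
= 3*-5 + 3*3 + -5*3 + 1*0 + 3*4
= -15 + 9 + -15 + 0 + 12
= -9

-9


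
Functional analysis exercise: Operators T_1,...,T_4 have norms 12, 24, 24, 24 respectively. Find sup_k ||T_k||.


By the Uniform Boundedness Principle, the supremum of norms is finite.
sup_k ||T_k|| = max(12, 24, 24, 24) = 24

24


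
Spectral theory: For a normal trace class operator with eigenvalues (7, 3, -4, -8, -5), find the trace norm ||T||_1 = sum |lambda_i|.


For a normal operator, singular values equal |eigenvalues|.
Trace norm = sum |lambda_i| = 7 + 3 + 4 + 8 + 5
= 27

27


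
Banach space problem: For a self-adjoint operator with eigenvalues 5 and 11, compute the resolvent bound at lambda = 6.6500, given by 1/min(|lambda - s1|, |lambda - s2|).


dist(6.6500, {5, 11}) = min(|6.6500 - 5|, |6.6500 - 11|)
= min(1.6500, 4.3500) = 1.6500
Resolvent bound = 1/1.6500 = 0.6061

0.6061


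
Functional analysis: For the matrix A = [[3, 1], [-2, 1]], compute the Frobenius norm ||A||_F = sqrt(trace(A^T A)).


||A||_F^2 = sum a_ij^2
= 3^2 + 1^2 + (-2)^2 + 1^2
= 9 + 1 + 4 + 1 = 15
||A||_F = sqrt(15) = 3.8730

3.8730


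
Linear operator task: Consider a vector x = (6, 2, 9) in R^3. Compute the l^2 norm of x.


The l^2 norm = (sum |x_i|^2)^(1/2)
Sum of 2th powers = 36 + 4 + 81 = 121
||x||_2 = (121)^(1/2) = 11.0000

11.0000


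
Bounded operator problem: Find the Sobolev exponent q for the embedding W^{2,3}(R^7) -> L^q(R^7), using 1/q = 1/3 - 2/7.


Using the Sobolev embedding formula: 1/q = 1/p - k/n
1/q = 1/3 - 2/7 = 1/21
q = 1/(1/21) = 21

21.0000


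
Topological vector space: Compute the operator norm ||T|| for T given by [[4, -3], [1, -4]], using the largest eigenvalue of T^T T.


A^T A = [[17, -16], [-16, 25]]
trace(A^T A) = 42, det(A^T A) = 169
discriminant = 42^2 - 4*169 = 1088
Largest eigenvalue of A^T A = (trace + sqrt(disc))/2 = 37.4924
||T|| = sqrt(37.4924) = 6.1231

6.1231


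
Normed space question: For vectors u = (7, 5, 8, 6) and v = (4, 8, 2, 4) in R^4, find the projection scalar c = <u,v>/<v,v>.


Computing <u,v> = 7*4 + 5*8 + 8*2 + 6*4 = 108
Computing <v,v> = 4^2 + 8^2 + 2^2 + 4^2 = 100
Projection coefficient = 108/100 = 1.0800

1.0800


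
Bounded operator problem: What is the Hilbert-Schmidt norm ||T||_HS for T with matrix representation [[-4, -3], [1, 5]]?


The Hilbert-Schmidt norm is sqrt(sum of squares of all entries).
Sum of squares = (-4)^2 + (-3)^2 + 1^2 + 5^2
= 16 + 9 + 1 + 25 = 51
||T||_HS = sqrt(51) = 7.1414

7.1414


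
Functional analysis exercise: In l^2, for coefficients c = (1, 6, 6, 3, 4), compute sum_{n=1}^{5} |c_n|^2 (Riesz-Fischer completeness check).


sum |c_n|^2 = 1^2 + 6^2 + 6^2 + 3^2 + 4^2
= 1 + 36 + 36 + 9 + 16
= 98

98


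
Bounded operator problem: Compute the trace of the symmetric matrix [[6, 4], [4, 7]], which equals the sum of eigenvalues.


For a self-adjoint (symmetric) matrix, the eigenvalues are real.
The sum of eigenvalues equals the trace of the matrix.
trace = 6 + 7 = 13

13


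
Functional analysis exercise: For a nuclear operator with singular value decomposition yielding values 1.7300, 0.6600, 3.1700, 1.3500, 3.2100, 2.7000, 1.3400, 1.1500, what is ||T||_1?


The nuclear norm is the sum of all singular values.
||T||_1 = 1.7300 + 0.6600 + 3.1700 + 1.3500 + 3.2100 + 2.7000 + 1.3400 + 1.1500
= 15.3100

15.3100


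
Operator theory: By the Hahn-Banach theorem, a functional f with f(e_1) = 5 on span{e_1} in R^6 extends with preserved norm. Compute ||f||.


The norm of f is given by ||f|| = sup_{||x||=1} |f(x)|.
On span{e_1}, ||e_1|| = 1, so ||f|| = |f(e_1)| / ||e_1||
= |5| / 1 = 5.0000

5.0000


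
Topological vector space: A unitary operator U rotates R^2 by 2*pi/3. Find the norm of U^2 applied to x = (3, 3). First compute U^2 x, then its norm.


U is a rotation by theta = 2*pi/3
U^2 = rotation by 2*theta = 4*pi/3
cos(4*pi/3) = -0.5000, sin(4*pi/3) = -0.8660
U^2 x = (-0.5000 * 3 - -0.8660 * 3, -0.8660 * 3 + -0.5000 * 3)
= (1.0981, -4.0981)
||U^2 x|| = sqrt(1.0981^2 + (-4.0981)^2) = sqrt(18.0000) = 4.2426

4.2426


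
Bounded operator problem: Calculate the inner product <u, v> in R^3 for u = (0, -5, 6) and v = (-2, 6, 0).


Computing the standard inner product <u, v> = sum u_i * v_i
= 0*-2 + -5*6 + 6*0
= 0 + -30 + 0
= -30

-30


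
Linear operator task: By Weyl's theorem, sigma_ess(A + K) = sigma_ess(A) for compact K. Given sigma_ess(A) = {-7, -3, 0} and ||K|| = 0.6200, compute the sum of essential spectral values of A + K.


By Weyl's theorem, the essential spectrum is invariant under compact perturbations.
sigma_ess(A + K) = sigma_ess(A) = {-7, -3, 0}
Sum = -7 + -3 + 0 = -10

-10


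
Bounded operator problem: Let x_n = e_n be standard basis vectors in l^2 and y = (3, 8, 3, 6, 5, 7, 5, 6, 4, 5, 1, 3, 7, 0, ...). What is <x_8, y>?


x_8 = e_8 is the standard basis vector with 1 in position 8.
<x_8, y> = y_8 = 6
As n -> infinity, <x_n, y> -> 0, confirming weak convergence of (x_n) to 0.

6


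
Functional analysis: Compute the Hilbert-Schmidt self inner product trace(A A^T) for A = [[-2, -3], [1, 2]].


trace(A * A^T) = sum of squares of all entries
= (-2)^2 + (-3)^2 + 1^2 + 2^2
= 4 + 9 + 1 + 4
= 18

18


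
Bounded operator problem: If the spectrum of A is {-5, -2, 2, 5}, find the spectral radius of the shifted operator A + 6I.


Spectrum of A + 6I = {1, 4, 8, 11}
Spectral radius = max |lambda| over the shifted spectrum
= max(1, 4, 8, 11) = 11

11


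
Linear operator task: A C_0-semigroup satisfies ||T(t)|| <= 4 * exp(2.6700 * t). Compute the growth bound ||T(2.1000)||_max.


||T(2.1000)|| <= 4 * exp(2.6700 * 2.1000)
= 4 * exp(5.6070)
= 4 * 272.3260
= 1089.3041

1089.3041


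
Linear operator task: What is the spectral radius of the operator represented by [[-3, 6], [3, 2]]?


For a 2x2 matrix, eigenvalues satisfy lambda^2 - (trace)*lambda + det = 0
trace = -3 + 2 = -1
det = -3*2 - 6*3 = -24
discriminant = (-1)^2 - 4*(-24) = 97
spectral radius = max |eigenvalue| = 5.4244

5.4244


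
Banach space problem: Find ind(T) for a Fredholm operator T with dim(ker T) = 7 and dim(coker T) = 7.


The Fredholm index is defined as ind(T) = dim(ker T) - dim(coker T)
= 7 - 7
= 0

0


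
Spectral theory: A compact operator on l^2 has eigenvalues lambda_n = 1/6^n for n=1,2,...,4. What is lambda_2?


The eigenvalue formula gives lambda_2 = 1/6^2
= 1/36
= 0.0278

0.0278


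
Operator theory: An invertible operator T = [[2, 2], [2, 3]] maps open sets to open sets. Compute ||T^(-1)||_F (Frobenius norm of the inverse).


det(T) = 2*3 - 2*2 = 2
T^(-1) = (1/2) * [[3, -2], [-2, 2]] = [[1.5000, -1.0000], [-1.0000, 1.0000]]
||T^(-1)||_F^2 = 1.5000^2 + (-1.0000)^2 + (-1.0000)^2 + 1.0000^2 = 5.2500
||T^(-1)||_F = sqrt(5.2500) = 2.2913

2.2913


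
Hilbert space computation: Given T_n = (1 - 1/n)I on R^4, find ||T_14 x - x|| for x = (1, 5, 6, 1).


T_14 x - x = (1 - 1/14)x - x = -x/14
||x|| = sqrt(63) = 7.9373
||T_14 x - x|| = ||x||/14 = 7.9373/14 = 0.5669

0.5669


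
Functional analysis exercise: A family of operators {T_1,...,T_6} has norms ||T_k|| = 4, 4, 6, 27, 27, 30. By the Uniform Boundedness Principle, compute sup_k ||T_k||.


By the Uniform Boundedness Principle, the supremum of norms is finite.
sup_k ||T_k|| = max(4, 4, 6, 27, 27, 30) = 30

30


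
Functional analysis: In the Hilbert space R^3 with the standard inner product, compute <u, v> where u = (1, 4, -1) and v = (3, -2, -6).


Computing the standard inner product <u, v> = sum u_i * v_i
= 1*3 + 4*-2 + -1*-6
= 3 + -8 + 6
= 1

1


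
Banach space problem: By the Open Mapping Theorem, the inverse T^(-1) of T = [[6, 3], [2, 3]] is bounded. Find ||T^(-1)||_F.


det(T) = 6*3 - 3*2 = 12
T^(-1) = (1/12) * [[3, -3], [-2, 6]] = [[0.2500, -0.2500], [-0.1667, 0.5000]]
||T^(-1)||_F^2 = 0.2500^2 + (-0.2500)^2 + (-0.1667)^2 + 0.5000^2 = 0.4028
||T^(-1)||_F = sqrt(0.4028) = 0.6346

0.6346


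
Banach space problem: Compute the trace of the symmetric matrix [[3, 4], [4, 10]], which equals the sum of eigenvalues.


For a self-adjoint (symmetric) matrix, the eigenvalues are real.
The sum of eigenvalues equals the trace of the matrix.
trace = 3 + 10 = 13

13


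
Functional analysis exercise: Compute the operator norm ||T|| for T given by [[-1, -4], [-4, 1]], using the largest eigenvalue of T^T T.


A^T A = [[17, 0], [0, 17]]
trace(A^T A) = 34, det(A^T A) = 289
discriminant = 34^2 - 4*289 = 0
Largest eigenvalue of A^T A = (trace + sqrt(disc))/2 = 17.0000
||T|| = sqrt(17.0000) = 4.1231

4.1231


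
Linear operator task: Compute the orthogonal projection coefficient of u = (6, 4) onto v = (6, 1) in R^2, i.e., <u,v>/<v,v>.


Computing <u,v> = 6*6 + 4*1 = 40
Computing <v,v> = 6^2 + 1^2 = 37
Projection coefficient = 40/37 = 1.0811

1.0811


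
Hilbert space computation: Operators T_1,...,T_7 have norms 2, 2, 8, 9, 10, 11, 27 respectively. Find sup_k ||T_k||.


By the Uniform Boundedness Principle, the supremum of norms is finite.
sup_k ||T_k|| = max(2, 2, 8, 9, 10, 11, 27) = 27

27


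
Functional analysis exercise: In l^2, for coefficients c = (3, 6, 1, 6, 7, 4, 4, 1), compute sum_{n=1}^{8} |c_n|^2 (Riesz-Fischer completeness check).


sum |c_n|^2 = 3^2 + 6^2 + 1^2 + 6^2 + 7^2 + 4^2 + 4^2 + 1^2
= 9 + 36 + 1 + 36 + 49 + 16 + 16 + 1
= 164

164


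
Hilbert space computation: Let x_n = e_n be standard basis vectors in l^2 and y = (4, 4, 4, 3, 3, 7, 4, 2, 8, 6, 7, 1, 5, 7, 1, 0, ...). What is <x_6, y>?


x_6 = e_6 is the standard basis vector with 1 in position 6.
<x_6, y> = y_6 = 7
As n -> infinity, <x_n, y> -> 0, confirming weak convergence of (x_n) to 0.

7


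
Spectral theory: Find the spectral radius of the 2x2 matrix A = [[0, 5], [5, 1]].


For a 2x2 matrix, eigenvalues satisfy lambda^2 - (trace)*lambda + det = 0
trace = 0 + 1 = 1
det = 0*1 - 5*5 = -25
discriminant = 1^2 - 4*(-25) = 101
spectral radius = max |eigenvalue| = 5.5249

5.5249


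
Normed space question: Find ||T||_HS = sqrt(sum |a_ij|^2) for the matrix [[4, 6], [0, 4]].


The Hilbert-Schmidt norm is sqrt(sum of squares of all entries).
Sum of squares = 4^2 + 6^2 + 0^2 + 4^2
= 16 + 36 + 0 + 16 = 68
||T||_HS = sqrt(68) = 8.2462

8.2462


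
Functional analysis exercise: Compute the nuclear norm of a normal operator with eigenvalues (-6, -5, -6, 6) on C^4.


For a normal operator, singular values equal |eigenvalues|.
Trace norm = sum |lambda_i| = 6 + 5 + 6 + 6
= 23

23


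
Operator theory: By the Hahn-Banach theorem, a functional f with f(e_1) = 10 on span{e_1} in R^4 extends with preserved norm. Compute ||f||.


The norm of f is given by ||f|| = sup_{||x||=1} |f(x)|.
On span{e_1}, ||e_1|| = 1, so ||f|| = |f(e_1)| / ||e_1||
= |10| / 1 = 10.0000

10.0000


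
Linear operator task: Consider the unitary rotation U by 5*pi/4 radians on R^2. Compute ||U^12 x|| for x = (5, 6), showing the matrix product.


U is a rotation by theta = 5*pi/4
U^12 = rotation by 12*theta = 60*pi/4 = 4*pi/4 (mod 2*pi)
cos(4*pi/4) = -1.0000, sin(4*pi/4) = 0.0000
U^12 x = (-1.0000 * 5 - 0.0000 * 6, 0.0000 * 5 + -1.0000 * 6)
= (-5.0000, -6.0000)
||U^12 x|| = sqrt((-5.0000)^2 + (-6.0000)^2) = sqrt(61.0000) = 7.8102

7.8102


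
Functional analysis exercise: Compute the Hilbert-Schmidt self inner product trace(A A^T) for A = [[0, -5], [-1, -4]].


trace(A * A^T) = sum of squares of all entries
= 0^2 + (-5)^2 + (-1)^2 + (-4)^2
= 0 + 25 + 1 + 16
= 42

42


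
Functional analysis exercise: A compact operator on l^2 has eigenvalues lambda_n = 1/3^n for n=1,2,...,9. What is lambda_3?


The eigenvalue formula gives lambda_3 = 1/3^3
= 1/27
= 0.0370

0.0370


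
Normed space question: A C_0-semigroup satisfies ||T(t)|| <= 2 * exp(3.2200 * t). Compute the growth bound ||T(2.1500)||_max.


||T(2.1500)|| <= 2 * exp(3.2200 * 2.1500)
= 2 * exp(6.9230)
= 2 * 1015.3615
= 2030.7230

2030.7230


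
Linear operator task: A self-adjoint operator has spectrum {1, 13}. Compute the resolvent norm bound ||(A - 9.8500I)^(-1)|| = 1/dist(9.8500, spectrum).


dist(9.8500, {1, 13}) = min(|9.8500 - 1|, |9.8500 - 13|)
= min(8.8500, 3.1500) = 3.1500
Resolvent bound = 1/3.1500 = 0.3175

0.3175


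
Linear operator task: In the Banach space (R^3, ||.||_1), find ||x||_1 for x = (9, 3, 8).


The l^1 norm equals the sum of absolute values of all components.
||x||_1 = 9 + 3 + 8
= 20

20.0000


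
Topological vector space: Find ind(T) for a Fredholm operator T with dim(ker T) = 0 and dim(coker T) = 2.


The Fredholm index is defined as ind(T) = dim(ker T) - dim(coker T)
= 0 - 2
= -2

-2


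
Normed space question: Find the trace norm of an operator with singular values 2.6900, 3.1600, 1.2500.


The nuclear norm is the sum of all singular values.
||T||_1 = 2.6900 + 3.1600 + 1.2500
= 7.1000

7.1000


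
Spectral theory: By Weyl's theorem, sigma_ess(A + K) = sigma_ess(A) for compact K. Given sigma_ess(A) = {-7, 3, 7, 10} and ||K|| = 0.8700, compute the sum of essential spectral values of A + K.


By Weyl's theorem, the essential spectrum is invariant under compact perturbations.
sigma_ess(A + K) = sigma_ess(A) = {-7, 3, 7, 10}
Sum = -7 + 3 + 7 + 10 = 13

13


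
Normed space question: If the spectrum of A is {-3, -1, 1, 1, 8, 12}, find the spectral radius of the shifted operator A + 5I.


Spectrum of A + 5I = {2, 4, 6, 6, 13, 17}
Spectral radius = max |lambda| over the shifted spectrum
= max(2, 4, 6, 6, 13, 17) = 17

17


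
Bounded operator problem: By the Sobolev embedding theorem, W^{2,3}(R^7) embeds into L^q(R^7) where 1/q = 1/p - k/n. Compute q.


Using the Sobolev embedding formula: 1/q = 1/p - k/n
1/q = 1/3 - 2/7 = 1/21
q = 1/(1/21) = 21

21.0000


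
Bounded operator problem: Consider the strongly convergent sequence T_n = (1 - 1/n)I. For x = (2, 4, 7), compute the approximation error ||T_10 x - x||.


T_10 x - x = (1 - 1/10)x - x = -x/10
||x|| = sqrt(69) = 8.3066
||T_10 x - x|| = ||x||/10 = 8.3066/10 = 0.8307

0.8307


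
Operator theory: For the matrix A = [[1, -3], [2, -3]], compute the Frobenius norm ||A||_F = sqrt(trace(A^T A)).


||A||_F^2 = sum a_ij^2
= 1^2 + (-3)^2 + 2^2 + (-3)^2
= 1 + 9 + 4 + 9 = 23
||A||_F = sqrt(23) = 4.7958

4.7958


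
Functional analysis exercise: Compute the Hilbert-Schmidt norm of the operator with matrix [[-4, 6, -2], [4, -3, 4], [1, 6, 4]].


The Hilbert-Schmidt norm is sqrt(sum of squares of all entries).
Sum of squares = (-4)^2 + 6^2 + (-2)^2 + 4^2 + (-3)^2 + 4^2 + 1^2 + 6^2 + 4^2
= 16 + 36 + 4 + 16 + 9 + 16 + 1 + 36 + 16 = 150
||T||_HS = sqrt(150) = 12.2474

12.2474


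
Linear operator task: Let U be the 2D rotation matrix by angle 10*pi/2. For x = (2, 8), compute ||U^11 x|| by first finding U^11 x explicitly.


U is a rotation by theta = 10*pi/2
U^11 = rotation by 11*theta = 110*pi/2 = 2*pi/2 (mod 2*pi)
cos(2*pi/2) = -1.0000, sin(2*pi/2) = 0.0000
U^11 x = (-1.0000 * 2 - 0.0000 * 8, 0.0000 * 2 + -1.0000 * 8)
= (-2.0000, -8.0000)
||U^11 x|| = sqrt((-2.0000)^2 + (-8.0000)^2) = sqrt(68.0000) = 8.2462

8.2462


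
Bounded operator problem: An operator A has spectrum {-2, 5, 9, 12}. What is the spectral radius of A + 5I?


Spectrum of A + 5I = {3, 10, 14, 17}
Spectral radius = max |lambda| over the shifted spectrum
= max(3, 10, 14, 17) = 17

17


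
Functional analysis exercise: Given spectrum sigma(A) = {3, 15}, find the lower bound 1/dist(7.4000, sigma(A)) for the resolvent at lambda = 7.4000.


dist(7.4000, {3, 15}) = min(|7.4000 - 3|, |7.4000 - 15|)
= min(4.4000, 7.6000) = 4.4000
Resolvent bound = 1/4.4000 = 0.2273

0.2273


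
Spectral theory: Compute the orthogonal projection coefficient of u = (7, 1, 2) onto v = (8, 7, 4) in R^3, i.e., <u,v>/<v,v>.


Computing <u,v> = 7*8 + 1*7 + 2*4 = 71
Computing <v,v> = 8^2 + 7^2 + 4^2 = 129
Projection coefficient = 71/129 = 0.5504

0.5504


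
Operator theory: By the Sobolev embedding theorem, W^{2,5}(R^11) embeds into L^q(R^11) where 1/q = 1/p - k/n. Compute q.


Using the Sobolev embedding formula: 1/q = 1/p - k/n
1/q = 1/5 - 2/11 = 1/55
q = 1/(1/55) = 55

55.0000


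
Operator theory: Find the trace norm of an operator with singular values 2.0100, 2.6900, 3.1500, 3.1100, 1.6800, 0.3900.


The nuclear norm is the sum of all singular values.
||T||_1 = 2.0100 + 2.6900 + 3.1500 + 3.1100 + 1.6800 + 0.3900
= 13.0300

13.0300


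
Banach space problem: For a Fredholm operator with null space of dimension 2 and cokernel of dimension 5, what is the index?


The Fredholm index is defined as ind(T) = dim(ker T) - dim(coker T)
= 2 - 5
= -3

-3


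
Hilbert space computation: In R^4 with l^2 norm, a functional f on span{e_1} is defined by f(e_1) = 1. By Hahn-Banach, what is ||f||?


The norm of f is given by ||f|| = sup_{||x||=1} |f(x)|.
On span{e_1}, ||e_1|| = 1, so ||f|| = |f(e_1)| / ||e_1||
= |1| / 1 = 1.0000

1.0000


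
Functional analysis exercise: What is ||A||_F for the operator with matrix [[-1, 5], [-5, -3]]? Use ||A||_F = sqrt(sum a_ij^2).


||A||_F^2 = sum a_ij^2
= (-1)^2 + 5^2 + (-5)^2 + (-3)^2
= 1 + 25 + 25 + 9 = 60
||A||_F = sqrt(60) = 7.7460

7.7460


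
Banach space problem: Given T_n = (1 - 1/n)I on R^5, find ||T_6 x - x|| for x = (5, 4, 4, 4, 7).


T_6 x - x = (1 - 1/6)x - x = -x/6
||x|| = sqrt(122) = 11.0454
||T_6 x - x|| = ||x||/6 = 11.0454/6 = 1.8409

1.8409


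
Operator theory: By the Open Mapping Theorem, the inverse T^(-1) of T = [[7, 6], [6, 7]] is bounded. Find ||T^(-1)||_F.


det(T) = 7*7 - 6*6 = 13
T^(-1) = (1/13) * [[7, -6], [-6, 7]] = [[0.5385, -0.4615], [-0.4615, 0.5385]]
||T^(-1)||_F^2 = 0.5385^2 + (-0.4615)^2 + (-0.4615)^2 + 0.5385^2 = 1.0059
||T^(-1)||_F = sqrt(1.0059) = 1.0030

1.0030


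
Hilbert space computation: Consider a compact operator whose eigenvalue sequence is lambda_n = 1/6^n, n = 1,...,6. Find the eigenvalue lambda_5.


The eigenvalue formula gives lambda_5 = 1/6^5
= 1/7776
= 1.2860e-04

1.2860e-04


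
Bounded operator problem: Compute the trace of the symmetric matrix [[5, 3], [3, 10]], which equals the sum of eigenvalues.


For a self-adjoint (symmetric) matrix, the eigenvalues are real.
The sum of eigenvalues equals the trace of the matrix.
trace = 5 + 10 = 15

15


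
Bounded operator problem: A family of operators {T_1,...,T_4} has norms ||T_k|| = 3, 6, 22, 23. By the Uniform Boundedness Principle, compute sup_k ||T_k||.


By the Uniform Boundedness Principle, the supremum of norms is finite.
sup_k ||T_k|| = max(3, 6, 22, 23) = 23

23


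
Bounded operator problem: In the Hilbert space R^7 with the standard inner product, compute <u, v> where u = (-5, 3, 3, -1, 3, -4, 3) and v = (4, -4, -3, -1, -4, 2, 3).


Computing the standard inner product <u, v> = sum u_i * v_i
= -5*4 + 3*-4 + 3*-3 + -1*-1 + 3*-4 + -4*2 + 3*3
= -20 + -12 + -9 + 1 + -12 + -8 + 9
= -51

-51


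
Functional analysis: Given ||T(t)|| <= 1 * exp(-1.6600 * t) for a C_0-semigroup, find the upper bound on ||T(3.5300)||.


||T(3.5300)|| <= 1 * exp(-1.6600 * 3.5300)
= 1 * exp(-5.8598)
= 1 * 0.0029
= 0.0029

0.0029


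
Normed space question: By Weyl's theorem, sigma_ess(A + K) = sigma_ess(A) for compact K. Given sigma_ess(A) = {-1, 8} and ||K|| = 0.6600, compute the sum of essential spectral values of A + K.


By Weyl's theorem, the essential spectrum is invariant under compact perturbations.
sigma_ess(A + K) = sigma_ess(A) = {-1, 8}
Sum = -1 + 8 = 7

7


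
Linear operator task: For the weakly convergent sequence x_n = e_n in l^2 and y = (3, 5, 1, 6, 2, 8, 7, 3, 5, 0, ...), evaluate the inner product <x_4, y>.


x_4 = e_4 is the standard basis vector with 1 in position 4.
<x_4, y> = y_4 = 6
As n -> infinity, <x_n, y> -> 0, confirming weak convergence of (x_n) to 0.

6


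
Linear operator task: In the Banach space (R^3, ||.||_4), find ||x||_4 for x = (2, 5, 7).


The l^4 norm = (sum |x_i|^4)^(1/4)
Sum of 4th powers = 16 + 625 + 2401 = 3042
||x||_4 = (3042)^(1/4) = 7.4266

7.4266


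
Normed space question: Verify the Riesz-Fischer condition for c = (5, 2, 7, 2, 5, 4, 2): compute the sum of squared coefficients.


sum |c_n|^2 = 5^2 + 2^2 + 7^2 + 2^2 + 5^2 + 4^2 + 2^2
= 25 + 4 + 49 + 4 + 25 + 16 + 4
= 127

127


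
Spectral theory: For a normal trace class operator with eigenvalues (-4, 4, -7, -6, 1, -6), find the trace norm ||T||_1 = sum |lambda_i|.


For a normal operator, singular values equal |eigenvalues|.
Trace norm = sum |lambda_i| = 4 + 4 + 7 + 6 + 1 + 6
= 28

28


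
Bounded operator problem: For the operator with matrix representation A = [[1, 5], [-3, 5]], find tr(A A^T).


trace(A * A^T) = sum of squares of all entries
= 1^2 + 5^2 + (-3)^2 + 5^2
= 1 + 25 + 9 + 25
= 60

60


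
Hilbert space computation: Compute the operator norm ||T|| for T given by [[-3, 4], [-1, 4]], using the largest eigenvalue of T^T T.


A^T A = [[10, -16], [-16, 32]]
trace(A^T A) = 42, det(A^T A) = 64
discriminant = 42^2 - 4*64 = 1508
Largest eigenvalue of A^T A = (trace + sqrt(disc))/2 = 40.4165
||T|| = sqrt(40.4165) = 6.3574

6.3574


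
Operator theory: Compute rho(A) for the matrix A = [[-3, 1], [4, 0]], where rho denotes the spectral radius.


For a 2x2 matrix, eigenvalues satisfy lambda^2 - (trace)*lambda + det = 0
trace = -3 + 0 = -3
det = -3*0 - 1*4 = -4
discriminant = (-3)^2 - 4*(-4) = 25
spectral radius = max |eigenvalue| = 4.0000

4.0000


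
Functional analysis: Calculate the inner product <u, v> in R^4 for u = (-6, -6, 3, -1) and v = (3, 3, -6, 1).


Computing the standard inner product <u, v> = sum u_i * v_i
= -6*3 + -6*3 + 3*-6 + -1*1
= -18 + -18 + -18 + -1
= -55

-55


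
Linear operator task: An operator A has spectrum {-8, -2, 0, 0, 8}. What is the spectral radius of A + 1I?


Spectrum of A + 1I = {-7, -1, 1, 1, 9}
Spectral radius = max |lambda| over the shifted spectrum
= max(7, 1, 1, 1, 9) = 9

9


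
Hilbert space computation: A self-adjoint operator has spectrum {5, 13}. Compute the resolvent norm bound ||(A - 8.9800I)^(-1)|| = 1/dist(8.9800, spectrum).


dist(8.9800, {5, 13}) = min(|8.9800 - 5|, |8.9800 - 13|)
= min(3.9800, 4.0200) = 3.9800
Resolvent bound = 1/3.9800 = 0.2513

0.2513


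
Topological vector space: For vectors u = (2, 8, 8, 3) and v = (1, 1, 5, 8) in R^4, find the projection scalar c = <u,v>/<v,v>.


Computing <u,v> = 2*1 + 8*1 + 8*5 + 3*8 = 74
Computing <v,v> = 1^2 + 1^2 + 5^2 + 8^2 = 91
Projection coefficient = 74/91 = 0.8132

0.8132


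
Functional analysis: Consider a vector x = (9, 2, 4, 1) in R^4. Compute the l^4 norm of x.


The l^4 norm = (sum |x_i|^4)^(1/4)
Sum of 4th powers = 6561 + 16 + 256 + 1 = 6834
||x||_4 = (6834)^(1/4) = 9.0922

9.0922


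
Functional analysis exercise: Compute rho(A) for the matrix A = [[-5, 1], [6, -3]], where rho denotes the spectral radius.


For a 2x2 matrix, eigenvalues satisfy lambda^2 - (trace)*lambda + det = 0
trace = -5 + -3 = -8
det = -5*-3 - 1*6 = 9
discriminant = (-8)^2 - 4*(9) = 28
spectral radius = max |eigenvalue| = 6.6458

6.6458


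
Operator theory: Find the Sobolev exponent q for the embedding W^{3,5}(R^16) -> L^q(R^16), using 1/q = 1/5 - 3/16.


Using the Sobolev embedding formula: 1/q = 1/p - k/n
1/q = 1/5 - 3/16 = 1/80
q = 1/(1/80) = 80

80.0000


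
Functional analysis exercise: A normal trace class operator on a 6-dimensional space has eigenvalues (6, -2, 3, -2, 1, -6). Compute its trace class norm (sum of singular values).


For a normal operator, singular values equal |eigenvalues|.
Trace norm = sum |lambda_i| = 6 + 2 + 3 + 2 + 1 + 6
= 20

20


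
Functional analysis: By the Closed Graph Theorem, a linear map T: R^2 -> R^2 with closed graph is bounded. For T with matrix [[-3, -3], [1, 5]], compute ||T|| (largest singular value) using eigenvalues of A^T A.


A^T A = [[10, 14], [14, 34]]
trace(A^T A) = 44, det(A^T A) = 144
discriminant = 44^2 - 4*144 = 1360
Largest eigenvalue of A^T A = (trace + sqrt(disc))/2 = 40.4391
||T|| = sqrt(40.4391) = 6.3592

6.3592


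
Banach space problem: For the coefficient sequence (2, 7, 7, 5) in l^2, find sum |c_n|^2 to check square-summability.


sum |c_n|^2 = 2^2 + 7^2 + 7^2 + 5^2
= 4 + 49 + 49 + 25
= 127

127


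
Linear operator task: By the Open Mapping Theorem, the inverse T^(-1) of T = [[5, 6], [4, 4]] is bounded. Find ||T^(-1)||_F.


det(T) = 5*4 - 6*4 = -4
T^(-1) = (1/-4) * [[4, -6], [-4, 5]] = [[-1.0000, 1.5000], [1.0000, -1.2500]]
||T^(-1)||_F^2 = (-1.0000)^2 + 1.5000^2 + 1.0000^2 + (-1.2500)^2 = 5.8125
||T^(-1)||_F = sqrt(5.8125) = 2.4109

2.4109


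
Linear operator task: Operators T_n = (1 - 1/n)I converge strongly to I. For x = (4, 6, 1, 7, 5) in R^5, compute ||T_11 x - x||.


T_11 x - x = (1 - 1/11)x - x = -x/11
||x|| = sqrt(127) = 11.2694
||T_11 x - x|| = ||x||/11 = 11.2694/11 = 1.0245

1.0245


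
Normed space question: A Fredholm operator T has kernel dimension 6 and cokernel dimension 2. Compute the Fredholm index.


The Fredholm index is defined as ind(T) = dim(ker T) - dim(coker T)
= 6 - 2
= 4

4


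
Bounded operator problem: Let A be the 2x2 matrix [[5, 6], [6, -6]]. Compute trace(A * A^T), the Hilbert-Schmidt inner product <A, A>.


trace(A * A^T) = sum of squares of all entries
= 5^2 + 6^2 + 6^2 + (-6)^2
= 25 + 36 + 36 + 36
= 133

133


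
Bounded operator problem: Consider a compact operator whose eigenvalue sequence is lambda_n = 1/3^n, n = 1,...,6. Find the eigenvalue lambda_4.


The eigenvalue formula gives lambda_4 = 1/3^4
= 1/81
= 0.0123

0.0123


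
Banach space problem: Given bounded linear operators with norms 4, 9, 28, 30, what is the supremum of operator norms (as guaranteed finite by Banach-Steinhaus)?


By the Uniform Boundedness Principle, the supremum of norms is finite.
sup_k ||T_k|| = max(4, 9, 28, 30) = 30

30


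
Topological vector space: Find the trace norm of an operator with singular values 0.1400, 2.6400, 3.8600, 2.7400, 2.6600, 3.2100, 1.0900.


The nuclear norm is the sum of all singular values.
||T||_1 = 0.1400 + 2.6400 + 3.8600 + 2.7400 + 2.6600 + 3.2100 + 1.0900
= 16.3400

16.3400


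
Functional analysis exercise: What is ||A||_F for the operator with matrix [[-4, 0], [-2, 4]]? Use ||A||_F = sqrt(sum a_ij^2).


||A||_F^2 = sum a_ij^2
= (-4)^2 + 0^2 + (-2)^2 + 4^2
= 16 + 0 + 4 + 16 = 36
||A||_F = sqrt(36) = 6.0000

6.0000


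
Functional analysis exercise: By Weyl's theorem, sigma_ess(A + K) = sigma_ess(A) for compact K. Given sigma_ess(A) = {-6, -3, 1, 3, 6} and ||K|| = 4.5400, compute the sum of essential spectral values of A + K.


By Weyl's theorem, the essential spectrum is invariant under compact perturbations.
sigma_ess(A + K) = sigma_ess(A) = {-6, -3, 1, 3, 6}
Sum = -6 + -3 + 1 + 3 + 6 = 1

1


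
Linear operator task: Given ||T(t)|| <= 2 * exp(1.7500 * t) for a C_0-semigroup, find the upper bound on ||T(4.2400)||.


||T(4.2400)|| <= 2 * exp(1.7500 * 4.2400)
= 2 * exp(7.4200)
= 2 * 1669.0335
= 3338.0670

3338.0670


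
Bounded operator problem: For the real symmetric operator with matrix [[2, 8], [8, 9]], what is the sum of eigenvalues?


For a self-adjoint (symmetric) matrix, the eigenvalues are real.
The sum of eigenvalues equals the trace of the matrix.
trace = 2 + 9 = 11

11


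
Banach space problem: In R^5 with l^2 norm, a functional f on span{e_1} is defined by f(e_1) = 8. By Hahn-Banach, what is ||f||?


The norm of f is given by ||f|| = sup_{||x||=1} |f(x)|.
On span{e_1}, ||e_1|| = 1, so ||f|| = |f(e_1)| / ||e_1||
= |8| / 1 = 8.0000

8.0000


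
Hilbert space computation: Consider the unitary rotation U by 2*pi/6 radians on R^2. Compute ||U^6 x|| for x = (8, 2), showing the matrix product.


U is a rotation by theta = 2*pi/6
U^6 = rotation by 6*theta = 12*pi/6 = 0*pi/6 (mod 2*pi)
cos(0*pi/6) = 1.0000, sin(0*pi/6) = 0.0000
U^6 x = (1.0000 * 8 - 0.0000 * 2, 0.0000 * 8 + 1.0000 * 2)
= (8.0000, 2.0000)
||U^6 x|| = sqrt(8.0000^2 + 2.0000^2) = sqrt(68.0000) = 8.2462

8.2462


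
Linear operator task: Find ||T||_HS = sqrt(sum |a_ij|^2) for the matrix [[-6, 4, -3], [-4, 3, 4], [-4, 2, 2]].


The Hilbert-Schmidt norm is sqrt(sum of squares of all entries).
Sum of squares = (-6)^2 + 4^2 + (-3)^2 + (-4)^2 + 3^2 + 4^2 + (-4)^2 + 2^2 + 2^2
= 36 + 16 + 9 + 16 + 9 + 16 + 16 + 4 + 4 = 126
||T||_HS = sqrt(126) = 11.2250

11.2250


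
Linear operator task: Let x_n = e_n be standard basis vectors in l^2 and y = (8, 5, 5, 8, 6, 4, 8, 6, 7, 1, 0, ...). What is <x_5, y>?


x_5 = e_5 is the standard basis vector with 1 in position 5.
<x_5, y> = y_5 = 6
As n -> infinity, <x_n, y> -> 0, confirming weak convergence of (x_n) to 0.

6


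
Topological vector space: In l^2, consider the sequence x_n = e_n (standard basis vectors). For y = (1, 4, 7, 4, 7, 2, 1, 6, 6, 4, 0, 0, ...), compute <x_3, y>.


x_3 = e_3 is the standard basis vector with 1 in position 3.
<x_3, y> = y_3 = 7
As n -> infinity, <x_n, y> -> 0, confirming weak convergence of (x_n) to 0.

7


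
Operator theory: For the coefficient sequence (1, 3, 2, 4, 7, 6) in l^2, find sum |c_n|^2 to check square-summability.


sum |c_n|^2 = 1^2 + 3^2 + 2^2 + 4^2 + 7^2 + 6^2
= 1 + 9 + 4 + 16 + 49 + 36
= 115

115


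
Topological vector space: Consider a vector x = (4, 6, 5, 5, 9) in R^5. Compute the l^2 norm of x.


The l^2 norm = (sum |x_i|^2)^(1/2)
Sum of 2th powers = 16 + 36 + 25 + 25 + 81 = 183
||x||_2 = (183)^(1/2) = 13.5277

13.5277


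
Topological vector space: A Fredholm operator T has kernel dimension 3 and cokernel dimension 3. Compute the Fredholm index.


The Fredholm index is defined as ind(T) = dim(ker T) - dim(coker T)
= 3 - 3
= 0

0


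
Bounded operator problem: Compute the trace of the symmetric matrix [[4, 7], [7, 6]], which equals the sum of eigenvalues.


For a self-adjoint (symmetric) matrix, the eigenvalues are real.
The sum of eigenvalues equals the trace of the matrix.
trace = 4 + 6 = 10

10


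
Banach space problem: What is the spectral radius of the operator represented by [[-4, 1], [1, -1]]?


For a 2x2 matrix, eigenvalues satisfy lambda^2 - (trace)*lambda + det = 0
trace = -4 + -1 = -5
det = -4*-1 - 1*1 = 3
discriminant = (-5)^2 - 4*(3) = 13
spectral radius = max |eigenvalue| = 4.3028

4.3028


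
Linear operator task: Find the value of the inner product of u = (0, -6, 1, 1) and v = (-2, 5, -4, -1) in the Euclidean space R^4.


Computing the standard inner product <u, v> = sum u_i * v_i
= 0*-2 + -6*5 + 1*-4 + 1*-1
= 0 + -30 + -4 + -1
= -35

-35


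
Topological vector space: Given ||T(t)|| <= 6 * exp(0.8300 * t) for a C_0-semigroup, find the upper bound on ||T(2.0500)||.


||T(2.0500)|| <= 6 * exp(0.8300 * 2.0500)
= 6 * exp(1.7015)
= 6 * 5.4822
= 32.8930

32.8930


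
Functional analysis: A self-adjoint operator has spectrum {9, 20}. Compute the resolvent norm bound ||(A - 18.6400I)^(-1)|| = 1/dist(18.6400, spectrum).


dist(18.6400, {9, 20}) = min(|18.6400 - 9|, |18.6400 - 20|)
= min(9.6400, 1.3600) = 1.3600
Resolvent bound = 1/1.3600 = 0.7353

0.7353


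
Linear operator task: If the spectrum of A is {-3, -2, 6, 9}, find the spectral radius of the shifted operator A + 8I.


Spectrum of A + 8I = {5, 6, 14, 17}
Spectral radius = max |lambda| over the shifted spectrum
= max(5, 6, 14, 17) = 17

17


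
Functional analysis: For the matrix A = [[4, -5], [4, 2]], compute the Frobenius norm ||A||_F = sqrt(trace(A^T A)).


||A||_F^2 = sum a_ij^2
= 4^2 + (-5)^2 + 4^2 + 2^2
= 16 + 25 + 16 + 4 = 61
||A||_F = sqrt(61) = 7.8102

7.8102


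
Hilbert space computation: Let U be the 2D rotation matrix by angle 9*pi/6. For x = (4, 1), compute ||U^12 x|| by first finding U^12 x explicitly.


U is a rotation by theta = 9*pi/6
U^12 = rotation by 12*theta = 108*pi/6 = 0*pi/6 (mod 2*pi)
cos(0*pi/6) = 1.0000, sin(0*pi/6) = 0.0000
U^12 x = (1.0000 * 4 - 0.0000 * 1, 0.0000 * 4 + 1.0000 * 1)
= (4.0000, 1.0000)
||U^12 x|| = sqrt(4.0000^2 + 1.0000^2) = sqrt(17.0000) = 4.1231

4.1231


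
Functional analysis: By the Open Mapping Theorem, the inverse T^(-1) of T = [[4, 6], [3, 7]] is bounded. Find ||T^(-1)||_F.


det(T) = 4*7 - 6*3 = 10
T^(-1) = (1/10) * [[7, -6], [-3, 4]] = [[0.7000, -0.6000], [-0.3000, 0.4000]]
||T^(-1)||_F^2 = 0.7000^2 + (-0.6000)^2 + (-0.3000)^2 + 0.4000^2 = 1.1000
||T^(-1)||_F = sqrt(1.1000) = 1.0488

1.0488


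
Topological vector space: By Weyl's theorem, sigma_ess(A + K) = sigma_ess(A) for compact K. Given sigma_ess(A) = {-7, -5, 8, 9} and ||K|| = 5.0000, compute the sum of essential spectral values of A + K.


By Weyl's theorem, the essential spectrum is invariant under compact perturbations.
sigma_ess(A + K) = sigma_ess(A) = {-7, -5, 8, 9}
Sum = -7 + -5 + 8 + 9 = 5

5


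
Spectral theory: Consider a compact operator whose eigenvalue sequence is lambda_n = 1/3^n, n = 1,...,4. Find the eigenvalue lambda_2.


The eigenvalue formula gives lambda_2 = 1/3^2
= 1/9
= 0.1111

0.1111


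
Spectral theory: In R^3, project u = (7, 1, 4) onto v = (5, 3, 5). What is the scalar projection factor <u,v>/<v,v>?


Computing <u,v> = 7*5 + 1*3 + 4*5 = 58
Computing <v,v> = 5^2 + 3^2 + 5^2 = 59
Projection coefficient = 58/59 = 0.9831

0.9831
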